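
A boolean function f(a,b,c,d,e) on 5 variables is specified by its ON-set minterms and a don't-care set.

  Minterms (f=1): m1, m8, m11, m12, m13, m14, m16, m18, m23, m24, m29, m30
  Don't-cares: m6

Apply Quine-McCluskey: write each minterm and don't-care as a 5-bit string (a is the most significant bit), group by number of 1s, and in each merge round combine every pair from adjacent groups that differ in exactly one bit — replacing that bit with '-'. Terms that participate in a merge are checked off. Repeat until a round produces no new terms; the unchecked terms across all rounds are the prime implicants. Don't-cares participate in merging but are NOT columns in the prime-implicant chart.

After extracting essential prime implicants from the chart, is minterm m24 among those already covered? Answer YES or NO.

NO

[col 0] 00001, 00110*, 01000*, 01011, 01100*, 01101*, 01110*, 10000*, 10010*, 10111, 11000*, 11101*, 11110*
[col 1] -1000, -1101, -1110, 0-110, 01-00, 011-0, 0110-, 1-000, 100-0
Prime implicants: -1000, -1101, -1110, 0-110, 00001, 01-00, 01011, 011-0, 0110-, 1-000, 100-0, 10111
PI chart (minterm → PIs covering it):
  1 | 00001  (sole → essential)
  8 | -1000,01-00
  11 | 01011  (sole → essential)
  12 | 01-00,011-0,0110-
  13 | -1101,0110-
  14 | -1110,0-110,011-0
  16 | 1-000,100-0
  18 | 100-0  (sole → essential)
  23 | 10111  (sole → essential)
  24 | -1000,1-000
  29 | -1101  (sole → essential)
  30 | -1110  (sole → essential)
Essential prime implicants: -1101, -1110, 00001, 01011, 100-0, 10111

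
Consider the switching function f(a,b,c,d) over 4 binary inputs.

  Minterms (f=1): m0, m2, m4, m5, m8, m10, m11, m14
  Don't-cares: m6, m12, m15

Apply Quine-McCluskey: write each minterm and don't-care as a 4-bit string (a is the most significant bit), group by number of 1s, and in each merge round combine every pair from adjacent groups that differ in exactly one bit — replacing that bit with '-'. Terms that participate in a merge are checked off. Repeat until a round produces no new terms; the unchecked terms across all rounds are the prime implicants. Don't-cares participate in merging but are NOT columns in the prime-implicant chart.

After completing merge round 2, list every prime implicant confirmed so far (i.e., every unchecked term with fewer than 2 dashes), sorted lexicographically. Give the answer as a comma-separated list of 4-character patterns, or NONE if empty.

Round 0: 0000✓ 0010✓ 0100✓ 0101✓ 0110✓ 1000✓ 1010✓ 1011✓ 1100✓ 1110✓ 1111✓
Round 1: -000✓ -010✓ -100✓ -110✓ 0-00✓ 0-10✓ 00-0✓ 01-0✓ 010- 1-00✓ 1-10✓ 1-11✓ 10-0✓ 101-✓ 11-0✓ 111-✓
Round 2: --00✓ --10✓ -0-0✓ -1-0✓ 0--0✓ 1--0✓ 1-1-
Round 3: ---0
PIs = {---0, 010-, 1-1-}

010-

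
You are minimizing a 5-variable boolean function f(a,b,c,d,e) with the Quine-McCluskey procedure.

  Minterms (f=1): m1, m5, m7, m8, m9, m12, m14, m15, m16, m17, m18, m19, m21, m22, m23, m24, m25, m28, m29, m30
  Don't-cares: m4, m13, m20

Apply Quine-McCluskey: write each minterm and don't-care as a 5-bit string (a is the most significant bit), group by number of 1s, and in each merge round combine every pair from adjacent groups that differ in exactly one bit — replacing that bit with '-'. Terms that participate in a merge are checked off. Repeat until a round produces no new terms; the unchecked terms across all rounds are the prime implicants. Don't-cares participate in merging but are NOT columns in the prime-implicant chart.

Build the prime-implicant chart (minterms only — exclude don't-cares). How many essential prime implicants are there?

3

Round 0: 00001✓ 00100✓ 00101✓ 00111✓ 01000✓ 01001✓ 01100✓ 01101✓ 01110✓ 01111✓ 10000✓ 10001✓ 10010✓ 10011✓ 10100✓ 10101✓ 10110✓ 10111✓ 11000✓ 11001✓ 11100✓ 11101✓ 11110✓
Round 1: -0001✓ -0100✓ -0101✓ -0111✓ -1000✓ -1001✓ -1100✓ -1101✓ -1110✓ 0-001✓ 0-100✓ 0-101✓ 0-111✓ 00-01✓ 001-1✓ 0010-✓ 01-00✓ 01-01✓ 0100-✓ 011-0✓ 011-1✓ 0110-✓ 0111-✓ 1-000✓ 1-001✓ 1-100✓ 1-101✓ 1-110✓ 10-00✓ 10-01✓ 10-10✓ 10-11✓ 100-0✓ 100-1✓ 1000-✓ 1001-✓ 101-0✓ 101-1✓ 1010-✓ 1011-✓ 11-00✓ 11-01✓ 1100-✓ 111-0✓ 1110-✓
Round 2: --001✓ --100✓ --101✓ -0-01✓ -01-1 -010-✓ -1-00✓ -1-01✓ -100-✓ -11-0 -110-✓ 0--01✓ 0-1-1 0-10-✓ 01-0-✓ 011-- 1--00✓ 1--01✓ 1-00-✓ 1-1-0 1-10-✓ 10--0✓ 10--1✓ 10-0-✓ 10-1-✓ 100--✓ 101--✓ 11-0-✓
Round 3: ---01 --10- -1-0- 1--0- 10---
PIs = {---01, --10-, -01-1, -1-0-, -11-0, 0-1-1, 011--, 1--0-, 1-1-0, 10---}
Coverage chart:
  m1: ---01 ←essential
  m5: ---01,--10-,-01-1,0-1-1
  m7: -01-1,0-1-1
  m8: -1-0- ←essential
  m9: ---01,-1-0-
  m12: --10-,-1-0-,-11-0,011--
  m14: -11-0,011--
  m15: 0-1-1,011--
  m16: 1--0-,10---
  m17: ---01,1--0-,10---
  m18: 10--- ←essential
  m19: 10--- ←essential
  m21: ---01,--10-,-01-1,1--0-,10---
  m22: 1-1-0,10---
  m23: -01-1,10---
  m24: -1-0-,1--0-
  m25: ---01,-1-0-,1--0-
  m28: --10-,-1-0-,-11-0,1--0-,1-1-0
  m29: ---01,--10-,-1-0-,1--0-
  m30: -11-0,1-1-0
Essential: ---01, -1-0-, 10---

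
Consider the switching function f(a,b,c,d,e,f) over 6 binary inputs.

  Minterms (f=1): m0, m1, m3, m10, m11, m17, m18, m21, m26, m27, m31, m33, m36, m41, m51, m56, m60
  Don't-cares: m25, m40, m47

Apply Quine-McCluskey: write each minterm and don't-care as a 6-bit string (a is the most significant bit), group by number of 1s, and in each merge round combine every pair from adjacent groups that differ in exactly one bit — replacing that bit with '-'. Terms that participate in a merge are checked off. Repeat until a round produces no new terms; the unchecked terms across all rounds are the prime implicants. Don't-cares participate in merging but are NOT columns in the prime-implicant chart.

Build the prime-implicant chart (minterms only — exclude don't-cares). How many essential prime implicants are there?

8

size-2^0 implicants → 000000(✓)  000001(✓)  000011(✓)  001010(✓)  001011(✓)  010001(✓)  010010(✓)  010101(✓)  011001(✓)  011010(✓)  011011(✓)  011111(✓)  100001(✓)  100100  101000(✓)  101001(✓)  101111  110011  111000(✓)  111100(✓)
size-2^1 implicants → -00001  0-0001  0-1010(✓)  0-1011(✓)  00-011  0000-1  00000-  00101-(✓)  01-001  01-010  010-01  011-11  0110-1  01101-(✓)  1-1000  10-001  10100-  111-00
size-2^2 implicants → 0-101-
Unchecked terms (primes): -00001, 0-0001, 0-101-, 00-011, 0000-1, 00000-, 01-001, 01-010, 010-01, 011-11, 0110-1, 1-1000, 10-001, 100100, 10100-, 101111, 110011, 111-00
Minterm coverage:
  m0 ⊆ 00000- [E]
  m1 ⊆ -00001,0-0001,0000-1,00000-
  m3 ⊆ 00-011,0000-1
  m10 ⊆ 0-101- [E]
  m11 ⊆ 0-101-,00-011
  m17 ⊆ 0-0001,01-001,010-01
  m18 ⊆ 01-010 [E]
  m21 ⊆ 010-01 [E]
  m26 ⊆ 0-101-,01-010
  m27 ⊆ 0-101-,011-11,0110-1
  m31 ⊆ 011-11 [E]
  m33 ⊆ -00001,10-001
  m36 ⊆ 100100 [E]
  m41 ⊆ 10-001,10100-
  m51 ⊆ 110011 [E]
  m56 ⊆ 1-1000,111-00
  m60 ⊆ 111-00 [E]
E = {0-101-, 00000-, 01-010, 010-01, 011-11, 100100, 110011, 111-00}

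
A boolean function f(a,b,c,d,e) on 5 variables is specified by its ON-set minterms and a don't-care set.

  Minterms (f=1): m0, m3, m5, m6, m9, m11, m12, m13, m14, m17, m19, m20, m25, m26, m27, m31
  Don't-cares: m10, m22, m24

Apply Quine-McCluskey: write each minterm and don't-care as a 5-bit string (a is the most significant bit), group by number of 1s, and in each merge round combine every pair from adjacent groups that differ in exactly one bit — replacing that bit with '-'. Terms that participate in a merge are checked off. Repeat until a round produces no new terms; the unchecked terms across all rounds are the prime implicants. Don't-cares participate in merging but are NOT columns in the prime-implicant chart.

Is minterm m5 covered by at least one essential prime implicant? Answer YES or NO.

size-2^0 implicants → 00000  00011(✓)  00101(✓)  00110(✓)  01001(✓)  01010(✓)  01011(✓)  01100(✓)  01101(✓)  01110(✓)  10001(✓)  10011(✓)  10100(✓)  10110(✓)  11000(✓)  11001(✓)  11010(✓)  11011(✓)  11111(✓)
size-2^1 implicants → -0011(✓)  -0110  -1001(✓)  -1010(✓)  -1011(✓)  0-011(✓)  0-101  0-110  01-01  01-10  010-1(✓)  0101-(✓)  011-0  0110-  1-001(✓)  1-011(✓)  100-1(✓)  101-0  11-11  110-0(✓)  110-1(✓)  1100-(✓)  1101-(✓)
size-2^2 implicants → --011  -10-1  -101-  1-0-1  110--
Unchecked terms (primes): --011, -0110, -10-1, -101-, 0-101, 0-110, 00000, 01-01, 01-10, 011-0, 0110-, 1-0-1, 101-0, 11-11, 110--
Minterm coverage:
  m0 ⊆ 00000 [E]
  m3 ⊆ --011 [E]
  m5 ⊆ 0-101 [E]
  m6 ⊆ -0110,0-110
  m9 ⊆ -10-1,01-01
  m11 ⊆ --011,-10-1,-101-
  m12 ⊆ 011-0,0110-
  m13 ⊆ 0-101,01-01,0110-
  m14 ⊆ 0-110,01-10,011-0
  m17 ⊆ 1-0-1 [E]
  m19 ⊆ --011,1-0-1
  m20 ⊆ 101-0 [E]
  m25 ⊆ -10-1,1-0-1,110--
  m26 ⊆ -101-,110--
  m27 ⊆ --011,-10-1,-101-,1-0-1,11-11,110--
  m31 ⊆ 11-11 [E]
E = {--011, 0-101, 00000, 1-0-1, 101-0, 11-11}

YES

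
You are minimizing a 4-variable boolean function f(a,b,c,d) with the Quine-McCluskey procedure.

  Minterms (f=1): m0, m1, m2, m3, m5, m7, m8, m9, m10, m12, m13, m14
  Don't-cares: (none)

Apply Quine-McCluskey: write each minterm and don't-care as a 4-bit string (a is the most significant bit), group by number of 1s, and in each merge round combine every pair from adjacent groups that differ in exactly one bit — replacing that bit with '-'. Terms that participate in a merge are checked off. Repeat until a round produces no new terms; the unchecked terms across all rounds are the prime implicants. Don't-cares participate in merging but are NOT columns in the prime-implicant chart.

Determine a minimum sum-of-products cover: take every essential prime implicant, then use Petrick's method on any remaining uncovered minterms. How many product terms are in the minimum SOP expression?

4

[col 0] 0000*, 0001*, 0010*, 0011*, 0101*, 0111*, 1000*, 1001*, 1010*, 1100*, 1101*, 1110*
[col 1] -000*, -001*, -010*, -101*, 0-01*, 0-11*, 00-0*, 00-1*, 000-*, 001-*, 01-1*, 1-00*, 1-01*, 1-10*, 10-0*, 100-*, 11-0*, 110-*
[col 2] --01, -0-0, -00-, 0--1, 00--, 1--0, 1-0-
Prime implicants: --01, -0-0, -00-, 0--1, 00--, 1--0, 1-0-
PI chart (minterm → PIs covering it):
  0 | -0-0,-00-,00--
  1 | --01,-00-,0--1,00--
  2 | -0-0,00--
  3 | 0--1,00--
  5 | --01,0--1
  7 | 0--1  (sole → essential)
  8 | -0-0,-00-,1--0,1-0-
  9 | --01,-00-,1-0-
  10 | -0-0,1--0
  12 | 1--0,1-0-
  13 | --01,1-0-
  14 | 1--0  (sole → essential)
Essential prime implicants: 0--1, 1--0
Petrick residual → --01, -0-0
Minimum SOP uses 4 PIs: c'd + b'd' + a'd + ad'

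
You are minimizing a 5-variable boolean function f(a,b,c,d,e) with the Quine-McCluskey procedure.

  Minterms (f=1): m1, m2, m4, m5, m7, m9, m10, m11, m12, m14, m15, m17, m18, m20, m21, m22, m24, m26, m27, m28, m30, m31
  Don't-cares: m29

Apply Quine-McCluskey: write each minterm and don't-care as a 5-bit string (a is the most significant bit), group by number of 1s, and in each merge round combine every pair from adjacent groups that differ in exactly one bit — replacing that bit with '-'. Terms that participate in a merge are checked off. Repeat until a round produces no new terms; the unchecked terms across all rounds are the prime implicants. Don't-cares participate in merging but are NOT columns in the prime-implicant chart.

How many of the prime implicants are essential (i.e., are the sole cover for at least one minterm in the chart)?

4

[col 0] 00001*, 00010*, 00100*, 00101*, 00111*, 01001*, 01010*, 01011*, 01100*, 01110*, 01111*, 10001*, 10010*, 10100*, 10101*, 10110*, 11000*, 11010*, 11011*, 11100*, 11101*, 11110*, 11111*
[col 1] -0001*, -0010*, -0100*, -0101*, -1010*, -1011*, -1100*, -1110*, -1111*, 0-001, 0-010*, 0-100*, 0-111, 00-01*, 001-1, 0010-*, 01-10*, 01-11*, 010-1, 0101-*, 011-0*, 0111-*, 1-010*, 1-100*, 1-101*, 1-110*, 10-01*, 10-10*, 101-0*, 1010-*, 11-00*, 11-10*, 11-11*, 110-0*, 1101-*, 111-0*, 111-1*, 1110-*, 1111-*
[col 2] --010, --100, -0-01, -010-, -1-10*, -1-11*, -101-*, -11-0, -111-*, 01-1-*, 1--10, 1-1-0, 1-10-, 11--0, 11-1-*, 111--
[col 3] -1-1-
Prime implicants: --010, --100, -0-01, -010-, -1-1-, -11-0, 0-001, 0-111, 001-1, 010-1, 1--10, 1-1-0, 1-10-, 11--0, 111--
PI chart (minterm → PIs covering it):
  1 | -0-01,0-001
  2 | --010  (sole → essential)
  4 | --100,-010-
  5 | -0-01,-010-,001-1
  7 | 0-111,001-1
  9 | 0-001,010-1
  10 | --010,-1-1-
  11 | -1-1-,010-1
  12 | --100,-11-0
  14 | -1-1-,-11-0
  15 | -1-1-,0-111
  17 | -0-01  (sole → essential)
  18 | --010,1--10
  20 | --100,-010-,1-1-0,1-10-
  21 | -0-01,-010-,1-10-
  22 | 1--10,1-1-0
  24 | 11--0  (sole → essential)
  26 | --010,-1-1-,1--10,11--0
  27 | -1-1-  (sole → essential)
  28 | --100,-11-0,1-1-0,1-10-,11--0,111--
  30 | -1-1-,-11-0,1--10,1-1-0,11--0,111--
  31 | -1-1-,111--
Essential prime implicants: --010, -0-01, -1-1-, 11--0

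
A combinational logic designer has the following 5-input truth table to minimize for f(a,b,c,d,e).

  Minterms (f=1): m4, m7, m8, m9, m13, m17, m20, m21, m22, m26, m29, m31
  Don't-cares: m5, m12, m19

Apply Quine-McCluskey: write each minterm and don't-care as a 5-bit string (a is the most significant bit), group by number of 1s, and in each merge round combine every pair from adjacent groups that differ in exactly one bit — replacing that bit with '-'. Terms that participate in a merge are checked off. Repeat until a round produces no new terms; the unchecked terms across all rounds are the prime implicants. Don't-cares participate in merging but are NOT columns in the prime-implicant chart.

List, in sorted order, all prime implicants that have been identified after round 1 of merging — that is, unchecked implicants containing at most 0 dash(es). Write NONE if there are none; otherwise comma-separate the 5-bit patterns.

size-2^0 implicants → 00100(✓)  00101(✓)  00111(✓)  01000(✓)  01001(✓)  01100(✓)  01101(✓)  10001(✓)  10011(✓)  10100(✓)  10101(✓)  10110(✓)  11010  11101(✓)  11111(✓)
size-2^1 implicants → -0100(✓)  -0101(✓)  -1101(✓)  0-100(✓)  0-101(✓)  001-1  0010-(✓)  01-00(✓)  01-01(✓)  0100-(✓)  0110-(✓)  1-101(✓)  10-01  100-1  101-0  1010-(✓)  111-1
size-2^2 implicants → --101  -010-  0-10-  01-0-
Unchecked terms (primes): --101, -010-, 0-10-, 001-1, 01-0-, 10-01, 100-1, 101-0, 11010, 111-1

11010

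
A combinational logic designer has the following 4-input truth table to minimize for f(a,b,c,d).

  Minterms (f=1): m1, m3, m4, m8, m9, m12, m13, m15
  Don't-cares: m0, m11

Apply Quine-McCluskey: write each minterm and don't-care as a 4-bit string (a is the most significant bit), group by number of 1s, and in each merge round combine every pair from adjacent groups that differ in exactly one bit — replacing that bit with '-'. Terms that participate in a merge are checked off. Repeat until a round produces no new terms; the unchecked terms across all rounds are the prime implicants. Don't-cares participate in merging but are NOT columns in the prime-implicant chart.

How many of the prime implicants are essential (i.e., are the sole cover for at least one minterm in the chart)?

size-2^0 implicants → 0000(✓)  0001(✓)  0011(✓)  0100(✓)  1000(✓)  1001(✓)  1011(✓)  1100(✓)  1101(✓)  1111(✓)
size-2^1 implicants → -000(✓)  -001(✓)  -011(✓)  -100(✓)  0-00(✓)  00-1(✓)  000-(✓)  1-00(✓)  1-01(✓)  1-11(✓)  10-1(✓)  100-(✓)  11-1(✓)  110-(✓)
size-2^2 implicants → --00  -0-1  -00-  1--1  1-0-
Unchecked terms (primes): --00, -0-1, -00-, 1--1, 1-0-
Minterm coverage:
  m1 ⊆ -0-1,-00-
  m3 ⊆ -0-1 [E]
  m4 ⊆ --00 [E]
  m8 ⊆ --00,-00-,1-0-
  m9 ⊆ -0-1,-00-,1--1,1-0-
  m12 ⊆ --00,1-0-
  m13 ⊆ 1--1,1-0-
  m15 ⊆ 1--1 [E]
E = {--00, -0-1, 1--1}

3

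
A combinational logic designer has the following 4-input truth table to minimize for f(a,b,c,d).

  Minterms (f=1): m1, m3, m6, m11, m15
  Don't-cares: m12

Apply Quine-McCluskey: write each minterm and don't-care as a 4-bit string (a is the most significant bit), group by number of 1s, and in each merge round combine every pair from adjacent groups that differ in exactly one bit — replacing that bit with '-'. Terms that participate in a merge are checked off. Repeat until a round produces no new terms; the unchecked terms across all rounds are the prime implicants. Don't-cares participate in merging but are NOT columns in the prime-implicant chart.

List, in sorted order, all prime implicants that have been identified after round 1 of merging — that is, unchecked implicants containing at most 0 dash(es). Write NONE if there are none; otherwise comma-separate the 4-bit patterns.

0110, 1100

Round 0: 0001✓ 0011✓ 0110 1011✓ 1100 1111✓
Round 1: -011 00-1 1-11
PIs = {-011, 00-1, 0110, 1-11, 1100}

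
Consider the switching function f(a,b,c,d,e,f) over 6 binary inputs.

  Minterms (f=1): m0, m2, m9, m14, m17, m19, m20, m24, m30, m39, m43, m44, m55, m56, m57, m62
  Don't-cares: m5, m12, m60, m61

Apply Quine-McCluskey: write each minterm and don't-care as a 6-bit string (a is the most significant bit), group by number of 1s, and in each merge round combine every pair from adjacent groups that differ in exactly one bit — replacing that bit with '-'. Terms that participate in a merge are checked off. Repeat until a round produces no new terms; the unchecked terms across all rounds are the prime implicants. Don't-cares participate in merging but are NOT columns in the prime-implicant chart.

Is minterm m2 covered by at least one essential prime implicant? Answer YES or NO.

[col 0] 000000*, 000010*, 000101, 001001, 001100*, 001110*, 010001*, 010011*, 010100, 011000*, 011110*, 100111*, 101011, 101100*, 110111*, 111000*, 111001*, 111100*, 111101*, 111110*
[col 1] -01100, -11000, -11110, 0-1110, 0000-0, 0011-0, 0100-1, 1-0111, 1-1100, 111-00*, 111-01*, 11100-*, 1111-0, 11110-*
[col 2] 111-0-
Prime implicants: -01100, -11000, -11110, 0-1110, 0000-0, 000101, 001001, 0011-0, 0100-1, 010100, 1-0111, 1-1100, 101011, 111-0-, 1111-0
PI chart (minterm → PIs covering it):
  0 | 0000-0  (sole → essential)
  2 | 0000-0  (sole → essential)
  9 | 001001  (sole → essential)
  14 | 0-1110,0011-0
  17 | 0100-1  (sole → essential)
  19 | 0100-1  (sole → essential)
  20 | 010100  (sole → essential)
  24 | -11000  (sole → essential)
  30 | -11110,0-1110
  39 | 1-0111  (sole → essential)
  43 | 101011  (sole → essential)
  44 | -01100,1-1100
  55 | 1-0111  (sole → essential)
  56 | -11000,111-0-
  57 | 111-0-  (sole → essential)
  62 | -11110,1111-0
Essential prime implicants: -11000, 0000-0, 001001, 0100-1, 010100, 1-0111, 101011, 111-0-

YES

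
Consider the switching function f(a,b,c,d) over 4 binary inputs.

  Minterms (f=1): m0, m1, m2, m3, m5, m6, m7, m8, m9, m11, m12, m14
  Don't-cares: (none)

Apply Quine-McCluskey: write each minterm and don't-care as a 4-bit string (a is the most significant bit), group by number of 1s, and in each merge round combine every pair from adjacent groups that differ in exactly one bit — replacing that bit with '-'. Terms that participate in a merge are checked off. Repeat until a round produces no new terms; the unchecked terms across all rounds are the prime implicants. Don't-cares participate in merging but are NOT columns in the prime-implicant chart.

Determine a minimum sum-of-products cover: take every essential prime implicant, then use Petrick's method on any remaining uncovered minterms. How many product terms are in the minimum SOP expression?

size-2^0 implicants → 0000(✓)  0001(✓)  0010(✓)  0011(✓)  0101(✓)  0110(✓)  0111(✓)  1000(✓)  1001(✓)  1011(✓)  1100(✓)  1110(✓)
size-2^1 implicants → -000(✓)  -001(✓)  -011(✓)  -110  0-01(✓)  0-10(✓)  0-11(✓)  00-0(✓)  00-1(✓)  000-(✓)  001-(✓)  01-1(✓)  011-(✓)  1-00  10-1(✓)  100-(✓)  11-0
size-2^2 implicants → -0-1  -00-  0--1  0-1-  00--
Unchecked terms (primes): -0-1, -00-, -110, 0--1, 0-1-, 00--, 1-00, 11-0
Minterm coverage:
  m0 ⊆ -00-,00--
  m1 ⊆ -0-1,-00-,0--1,00--
  m2 ⊆ 0-1-,00--
  m3 ⊆ -0-1,0--1,0-1-,00--
  m5 ⊆ 0--1 [E]
  m6 ⊆ -110,0-1-
  m7 ⊆ 0--1,0-1-
  m8 ⊆ -00-,1-00
  m9 ⊆ -0-1,-00-
  m11 ⊆ -0-1 [E]
  m12 ⊆ 1-00,11-0
  m14 ⊆ -110,11-0
E = {-0-1, 0--1}
Petrick residual → -00-, 0-1-, 11-0
Cover = b'd + b'c' + a'd + a'c + abd'  |cover|=5

5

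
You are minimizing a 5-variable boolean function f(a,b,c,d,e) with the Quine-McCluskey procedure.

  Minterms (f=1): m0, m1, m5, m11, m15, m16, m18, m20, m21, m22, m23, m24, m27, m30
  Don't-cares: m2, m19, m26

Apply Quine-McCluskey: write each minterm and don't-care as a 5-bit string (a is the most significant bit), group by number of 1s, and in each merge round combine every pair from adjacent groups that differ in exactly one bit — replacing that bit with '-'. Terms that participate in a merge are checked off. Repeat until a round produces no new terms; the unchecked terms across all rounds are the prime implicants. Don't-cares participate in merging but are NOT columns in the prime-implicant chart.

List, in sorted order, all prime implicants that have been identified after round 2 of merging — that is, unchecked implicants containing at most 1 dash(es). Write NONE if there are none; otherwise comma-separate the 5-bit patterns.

size-2^0 implicants → 00000(✓)  00001(✓)  00010(✓)  00101(✓)  01011(✓)  01111(✓)  10000(✓)  10010(✓)  10011(✓)  10100(✓)  10101(✓)  10110(✓)  10111(✓)  11000(✓)  11010(✓)  11011(✓)  11110(✓)
size-2^1 implicants → -0000(✓)  -0010(✓)  -0101  -1011  00-01  000-0(✓)  0000-  01-11  1-000(✓)  1-010(✓)  1-011(✓)  1-110(✓)  10-00(✓)  10-10(✓)  10-11(✓)  100-0(✓)  1001-(✓)  101-0(✓)  101-1(✓)  1010-(✓)  1011-(✓)  11-10(✓)  110-0(✓)  1101-(✓)
size-2^2 implicants → -00-0  1--10  1-0-0  1-01-  10--0  10-1-  101--
Unchecked terms (primes): -00-0, -0101, -1011, 00-01, 0000-, 01-11, 1--10, 1-0-0, 1-01-, 10--0, 10-1-, 101--

-0101, -1011, 00-01, 0000-, 01-11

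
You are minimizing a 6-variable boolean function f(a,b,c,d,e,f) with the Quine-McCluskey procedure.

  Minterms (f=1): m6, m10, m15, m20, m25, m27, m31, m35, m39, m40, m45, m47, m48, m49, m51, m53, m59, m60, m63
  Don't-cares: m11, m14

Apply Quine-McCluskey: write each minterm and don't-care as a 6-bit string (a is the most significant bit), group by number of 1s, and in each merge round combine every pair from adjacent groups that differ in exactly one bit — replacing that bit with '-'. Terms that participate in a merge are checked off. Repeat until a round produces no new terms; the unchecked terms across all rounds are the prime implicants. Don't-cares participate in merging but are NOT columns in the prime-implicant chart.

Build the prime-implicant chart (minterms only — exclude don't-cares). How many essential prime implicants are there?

9

[col 0] 000110*, 001010*, 001011*, 001110*, 001111*, 010100, 011001*, 011011*, 011111*, 100011*, 100111*, 101000, 101101*, 101111*, 110000*, 110001*, 110011*, 110101*, 111011*, 111100, 111111*
[col 1] -01111*, -11011*, -11111*, 0-1011*, 0-1111*, 00-110, 001-10*, 001-11*, 00101-*, 00111-*, 011-11*, 0110-1, 1-0011, 1-1111*, 10-111, 100-11, 1011-1, 11-011, 110-01, 1100-1, 11000-, 111-11*
[col 2] --1111, -11-11, 0-1-11, 001-1-
Prime implicants: --1111, -11-11, 0-1-11, 00-110, 001-1-, 010100, 0110-1, 1-0011, 10-111, 100-11, 101000, 1011-1, 11-011, 110-01, 1100-1, 11000-, 111100
PI chart (minterm → PIs covering it):
  6 | 00-110  (sole → essential)
  10 | 001-1-  (sole → essential)
  15 | --1111,0-1-11,001-1-
  20 | 010100  (sole → essential)
  25 | 0110-1  (sole → essential)
  27 | -11-11,0-1-11,0110-1
  31 | --1111,-11-11,0-1-11
  35 | 1-0011,100-11
  39 | 10-111,100-11
  40 | 101000  (sole → essential)
  45 | 1011-1  (sole → essential)
  47 | --1111,10-111,1011-1
  48 | 11000-  (sole → essential)
  49 | 110-01,1100-1,11000-
  51 | 1-0011,11-011,1100-1
  53 | 110-01  (sole → essential)
  59 | -11-11,11-011
  60 | 111100  (sole → essential)
  63 | --1111,-11-11
Essential prime implicants: 00-110, 001-1-, 010100, 0110-1, 101000, 1011-1, 110-01, 11000-, 111100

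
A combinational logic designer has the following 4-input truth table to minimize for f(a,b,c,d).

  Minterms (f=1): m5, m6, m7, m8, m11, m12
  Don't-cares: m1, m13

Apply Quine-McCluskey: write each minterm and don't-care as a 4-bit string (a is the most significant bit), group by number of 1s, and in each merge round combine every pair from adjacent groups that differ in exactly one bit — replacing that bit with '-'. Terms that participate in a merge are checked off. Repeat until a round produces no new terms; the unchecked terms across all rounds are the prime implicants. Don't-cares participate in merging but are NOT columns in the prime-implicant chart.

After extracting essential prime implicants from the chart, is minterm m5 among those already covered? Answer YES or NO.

NO

[col 0] 0001*, 0101*, 0110*, 0111*, 1000*, 1011, 1100*, 1101*
[col 1] -101, 0-01, 01-1, 011-, 1-00, 110-
Prime implicants: -101, 0-01, 01-1, 011-, 1-00, 1011, 110-
PI chart (minterm → PIs covering it):
  5 | -101,0-01,01-1
  6 | 011-  (sole → essential)
  7 | 01-1,011-
  8 | 1-00  (sole → essential)
  11 | 1011  (sole → essential)
  12 | 1-00,110-
Essential prime implicants: 011-, 1-00, 1011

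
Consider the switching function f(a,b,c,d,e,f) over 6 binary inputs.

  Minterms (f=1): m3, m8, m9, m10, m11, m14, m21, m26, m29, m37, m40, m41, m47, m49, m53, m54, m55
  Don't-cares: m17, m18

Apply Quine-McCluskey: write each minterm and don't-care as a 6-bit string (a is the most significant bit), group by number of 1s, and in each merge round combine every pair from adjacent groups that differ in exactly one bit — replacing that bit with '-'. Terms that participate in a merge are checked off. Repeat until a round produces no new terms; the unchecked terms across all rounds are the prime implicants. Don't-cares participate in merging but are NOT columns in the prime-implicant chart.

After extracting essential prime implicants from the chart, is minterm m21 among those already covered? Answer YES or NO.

YES

[col 0] 000011*, 001000*, 001001*, 001010*, 001011*, 001110*, 010001*, 010010*, 010101*, 011010*, 011101*, 100101*, 101000*, 101001*, 101111, 110001*, 110101*, 110110*, 110111*
[col 1] -01000*, -01001*, -10001*, -10101*, 0-1010, 00-011, 001-10, 0010-0*, 0010-1*, 00100-*, 00101-*, 01-010, 01-101, 010-01*, 1-0101, 10100-*, 110-01*, 1101-1, 11011-
[col 2] -0100-, -10-01, 0010--
Prime implicants: -0100-, -10-01, 0-1010, 00-011, 001-10, 0010--, 01-010, 01-101, 1-0101, 101111, 1101-1, 11011-
PI chart (minterm → PIs covering it):
  3 | 00-011  (sole → essential)
  8 | -0100-,0010--
  9 | -0100-,0010--
  10 | 0-1010,001-10,0010--
  11 | 00-011,0010--
  14 | 001-10  (sole → essential)
  21 | -10-01,01-101
  26 | 0-1010,01-010
  29 | 01-101  (sole → essential)
  37 | 1-0101  (sole → essential)
  40 | -0100-  (sole → essential)
  41 | -0100-  (sole → essential)
  47 | 101111  (sole → essential)
  49 | -10-01  (sole → essential)
  53 | -10-01,1-0101,1101-1
  54 | 11011-  (sole → essential)
  55 | 1101-1,11011-
Essential prime implicants: -0100-, -10-01, 00-011, 001-10, 01-101, 1-0101, 101111, 11011-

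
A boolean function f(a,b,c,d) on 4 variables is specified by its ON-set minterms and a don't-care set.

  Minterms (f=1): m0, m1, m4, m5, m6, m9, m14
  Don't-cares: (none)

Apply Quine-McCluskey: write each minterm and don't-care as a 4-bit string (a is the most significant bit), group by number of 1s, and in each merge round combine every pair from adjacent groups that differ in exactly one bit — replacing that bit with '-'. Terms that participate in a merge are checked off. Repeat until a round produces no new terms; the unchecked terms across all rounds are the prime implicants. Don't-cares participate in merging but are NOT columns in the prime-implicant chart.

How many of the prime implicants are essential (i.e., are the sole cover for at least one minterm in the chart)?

[col 0] 0000*, 0001*, 0100*, 0101*, 0110*, 1001*, 1110*
[col 1] -001, -110, 0-00*, 0-01*, 000-*, 01-0, 010-*
[col 2] 0-0-
Prime implicants: -001, -110, 0-0-, 01-0
PI chart (minterm → PIs covering it):
  0 | 0-0-  (sole → essential)
  1 | -001,0-0-
  4 | 0-0-,01-0
  5 | 0-0-  (sole → essential)
  6 | -110,01-0
  9 | -001  (sole → essential)
  14 | -110  (sole → essential)
Essential prime implicants: -001, -110, 0-0-

3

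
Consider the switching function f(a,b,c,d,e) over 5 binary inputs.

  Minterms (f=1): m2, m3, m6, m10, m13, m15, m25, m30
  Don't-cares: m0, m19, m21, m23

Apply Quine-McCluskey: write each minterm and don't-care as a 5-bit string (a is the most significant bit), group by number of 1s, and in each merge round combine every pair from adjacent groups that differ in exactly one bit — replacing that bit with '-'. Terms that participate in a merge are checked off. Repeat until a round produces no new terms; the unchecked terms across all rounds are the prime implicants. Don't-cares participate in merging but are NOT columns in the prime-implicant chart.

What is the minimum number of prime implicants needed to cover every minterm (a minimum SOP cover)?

6

[col 0] 00000*, 00010*, 00011*, 00110*, 01010*, 01101*, 01111*, 10011*, 10101*, 10111*, 11001, 11110
[col 1] -0011, 0-010, 00-10, 000-0, 0001-, 011-1, 10-11, 101-1
Prime implicants: -0011, 0-010, 00-10, 000-0, 0001-, 011-1, 10-11, 101-1, 11001, 11110
PI chart (minterm → PIs covering it):
  2 | 0-010,00-10,000-0,0001-
  3 | -0011,0001-
  6 | 00-10  (sole → essential)
  10 | 0-010  (sole → essential)
  13 | 011-1  (sole → essential)
  15 | 011-1  (sole → essential)
  25 | 11001  (sole → essential)
  30 | 11110  (sole → essential)
Essential prime implicants: 0-010, 00-10, 011-1, 11001, 11110
Petrick residual → -0011
Minimum SOP uses 6 PIs: b'c'de + a'c'de' + a'b'de' + a'bce + abc'd'e + abcde'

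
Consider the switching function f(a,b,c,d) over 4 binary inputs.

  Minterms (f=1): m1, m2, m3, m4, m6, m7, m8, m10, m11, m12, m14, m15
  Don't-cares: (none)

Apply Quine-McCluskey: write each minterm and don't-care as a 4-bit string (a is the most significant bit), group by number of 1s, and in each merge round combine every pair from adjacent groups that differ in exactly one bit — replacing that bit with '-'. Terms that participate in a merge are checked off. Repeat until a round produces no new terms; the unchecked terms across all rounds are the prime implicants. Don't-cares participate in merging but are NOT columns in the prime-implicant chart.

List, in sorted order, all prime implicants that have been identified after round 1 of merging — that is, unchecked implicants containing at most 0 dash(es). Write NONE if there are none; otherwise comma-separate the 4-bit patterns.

[col 0] 0001*, 0010*, 0011*, 0100*, 0110*, 0111*, 1000*, 1010*, 1011*, 1100*, 1110*, 1111*
[col 1] -010*, -011*, -100*, -110*, -111*, 0-10*, 0-11*, 00-1, 001-*, 01-0*, 011-*, 1-00*, 1-10*, 1-11*, 10-0*, 101-*, 11-0*, 111-*
[col 2] --10*, --11*, -01-*, -1-0, -11-*, 0-1-*, 1--0, 1-1-*
[col 3] --1-
Prime implicants: --1-, -1-0, 00-1, 1--0

NONE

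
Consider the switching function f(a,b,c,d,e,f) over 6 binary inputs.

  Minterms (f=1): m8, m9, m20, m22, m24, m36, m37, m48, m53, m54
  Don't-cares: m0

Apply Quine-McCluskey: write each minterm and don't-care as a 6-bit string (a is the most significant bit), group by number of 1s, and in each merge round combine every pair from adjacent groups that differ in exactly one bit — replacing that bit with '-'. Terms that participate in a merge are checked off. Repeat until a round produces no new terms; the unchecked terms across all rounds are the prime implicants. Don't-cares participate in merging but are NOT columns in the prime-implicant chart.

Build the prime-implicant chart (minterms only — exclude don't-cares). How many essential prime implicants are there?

7

[col 0] 000000*, 001000*, 001001*, 010100*, 010110*, 011000*, 100100*, 100101*, 110000, 110101*, 110110*
[col 1] -10110, 0-1000, 00-000, 00100-, 0101-0, 1-0101, 10010-
Prime implicants: -10110, 0-1000, 00-000, 00100-, 0101-0, 1-0101, 10010-, 110000
PI chart (minterm → PIs covering it):
  8 | 0-1000,00-000,00100-
  9 | 00100-  (sole → essential)
  20 | 0101-0  (sole → essential)
  22 | -10110,0101-0
  24 | 0-1000  (sole → essential)
  36 | 10010-  (sole → essential)
  37 | 1-0101,10010-
  48 | 110000  (sole → essential)
  53 | 1-0101  (sole → essential)
  54 | -10110  (sole → essential)
Essential prime implicants: -10110, 0-1000, 00100-, 0101-0, 1-0101, 10010-, 110000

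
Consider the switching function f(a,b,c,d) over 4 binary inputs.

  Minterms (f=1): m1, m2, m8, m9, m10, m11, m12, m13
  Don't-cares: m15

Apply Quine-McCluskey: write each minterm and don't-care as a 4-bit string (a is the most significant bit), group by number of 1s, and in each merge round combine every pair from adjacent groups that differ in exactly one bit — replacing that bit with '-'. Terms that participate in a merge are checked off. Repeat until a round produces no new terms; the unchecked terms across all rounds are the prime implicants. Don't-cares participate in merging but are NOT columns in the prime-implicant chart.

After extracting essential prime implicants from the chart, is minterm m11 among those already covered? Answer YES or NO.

[col 0] 0001*, 0010*, 1000*, 1001*, 1010*, 1011*, 1100*, 1101*, 1111*
[col 1] -001, -010, 1-00*, 1-01*, 1-11*, 10-0*, 10-1*, 100-*, 101-*, 11-1*, 110-*
[col 2] 1--1, 1-0-, 10--
Prime implicants: -001, -010, 1--1, 1-0-, 10--
PI chart (minterm → PIs covering it):
  1 | -001  (sole → essential)
  2 | -010  (sole → essential)
  8 | 1-0-,10--
  9 | -001,1--1,1-0-,10--
  10 | -010,10--
  11 | 1--1,10--
  12 | 1-0-  (sole → essential)
  13 | 1--1,1-0-
Essential prime implicants: -001, -010, 1-0-

NO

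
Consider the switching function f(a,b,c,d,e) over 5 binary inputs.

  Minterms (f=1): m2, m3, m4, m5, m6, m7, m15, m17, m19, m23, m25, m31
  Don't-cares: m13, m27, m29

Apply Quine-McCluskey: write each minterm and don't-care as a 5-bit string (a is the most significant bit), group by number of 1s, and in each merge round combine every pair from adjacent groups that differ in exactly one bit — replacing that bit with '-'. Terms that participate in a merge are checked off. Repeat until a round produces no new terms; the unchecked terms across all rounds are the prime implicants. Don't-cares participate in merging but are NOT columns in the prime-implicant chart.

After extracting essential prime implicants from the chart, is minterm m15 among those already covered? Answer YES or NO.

NO

[col 0] 00010*, 00011*, 00100*, 00101*, 00110*, 00111*, 01101*, 01111*, 10001*, 10011*, 10111*, 11001*, 11011*, 11101*, 11111*
[col 1] -0011*, -0111*, -1101*, -1111*, 0-101*, 0-111*, 00-10*, 00-11*, 0001-*, 001-0*, 001-1*, 0010-*, 0011-*, 011-1*, 1-001*, 1-011*, 1-111*, 10-11*, 100-1*, 11-01*, 11-11*, 110-1*, 111-1*
[col 2] --111, -0-11, -11-1, 0-1-1, 00-1-, 001--, 1--11, 1-0-1, 11--1
Prime implicants: --111, -0-11, -11-1, 0-1-1, 00-1-, 001--, 1--11, 1-0-1, 11--1
PI chart (minterm → PIs covering it):
  2 | 00-1-  (sole → essential)
  3 | -0-11,00-1-
  4 | 001--  (sole → essential)
  5 | 0-1-1,001--
  6 | 00-1-,001--
  7 | --111,-0-11,0-1-1,00-1-,001--
  15 | --111,-11-1,0-1-1
  17 | 1-0-1  (sole → essential)
  19 | -0-11,1--11,1-0-1
  23 | --111,-0-11,1--11
  25 | 1-0-1,11--1
  31 | --111,-11-1,1--11,11--1
Essential prime implicants: 00-1-, 001--, 1-0-1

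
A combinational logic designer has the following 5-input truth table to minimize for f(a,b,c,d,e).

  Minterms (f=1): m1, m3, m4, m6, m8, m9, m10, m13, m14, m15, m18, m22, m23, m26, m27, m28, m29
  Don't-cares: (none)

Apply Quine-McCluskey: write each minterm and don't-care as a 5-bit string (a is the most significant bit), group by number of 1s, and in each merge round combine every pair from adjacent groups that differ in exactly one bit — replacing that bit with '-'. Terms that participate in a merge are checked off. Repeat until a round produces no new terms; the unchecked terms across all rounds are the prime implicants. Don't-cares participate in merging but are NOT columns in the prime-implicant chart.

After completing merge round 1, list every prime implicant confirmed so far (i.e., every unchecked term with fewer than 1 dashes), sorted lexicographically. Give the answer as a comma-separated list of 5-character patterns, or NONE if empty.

NONE

[col 0] 00001*, 00011*, 00100*, 00110*, 01000*, 01001*, 01010*, 01101*, 01110*, 01111*, 10010*, 10110*, 10111*, 11010*, 11011*, 11100*, 11101*
[col 1] -0110, -1010, -1101, 0-001, 0-110, 000-1, 001-0, 01-01, 01-10, 010-0, 0100-, 011-1, 0111-, 1-010, 10-10, 1011-, 1101-, 1110-
Prime implicants: -0110, -1010, -1101, 0-001, 0-110, 000-1, 001-0, 01-01, 01-10, 010-0, 0100-, 011-1, 0111-, 1-010, 10-10, 1011-, 1101-, 1110-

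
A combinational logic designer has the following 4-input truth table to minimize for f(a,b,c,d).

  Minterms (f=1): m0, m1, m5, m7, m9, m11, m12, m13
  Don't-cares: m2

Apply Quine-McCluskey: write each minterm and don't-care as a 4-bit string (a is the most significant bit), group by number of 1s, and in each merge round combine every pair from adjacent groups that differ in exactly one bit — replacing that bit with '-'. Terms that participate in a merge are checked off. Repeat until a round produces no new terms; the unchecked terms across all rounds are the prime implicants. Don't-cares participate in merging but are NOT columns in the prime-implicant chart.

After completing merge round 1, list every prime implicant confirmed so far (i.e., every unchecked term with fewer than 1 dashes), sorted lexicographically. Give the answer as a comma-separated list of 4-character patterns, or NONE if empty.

NONE

[col 0] 0000*, 0001*, 0010*, 0101*, 0111*, 1001*, 1011*, 1100*, 1101*
[col 1] -001*, -101*, 0-01*, 00-0, 000-, 01-1, 1-01*, 10-1, 110-
[col 2] --01
Prime implicants: --01, 00-0, 000-, 01-1, 10-1, 110-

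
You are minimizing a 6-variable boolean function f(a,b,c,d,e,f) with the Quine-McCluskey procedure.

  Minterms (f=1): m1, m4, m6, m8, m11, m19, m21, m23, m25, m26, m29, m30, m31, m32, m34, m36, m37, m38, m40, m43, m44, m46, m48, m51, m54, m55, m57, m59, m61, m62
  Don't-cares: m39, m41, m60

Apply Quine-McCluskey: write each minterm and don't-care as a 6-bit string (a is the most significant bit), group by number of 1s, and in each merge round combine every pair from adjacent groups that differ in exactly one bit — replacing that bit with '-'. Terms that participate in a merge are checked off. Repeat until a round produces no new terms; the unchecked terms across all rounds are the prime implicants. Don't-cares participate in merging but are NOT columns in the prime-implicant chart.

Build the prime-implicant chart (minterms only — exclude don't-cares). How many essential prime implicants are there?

11

[col 0] 000001, 000100*, 000110*, 001000*, 001011*, 010011*, 010101*, 010111*, 011001*, 011010*, 011101*, 011110*, 011111*, 100000*, 100010*, 100100*, 100101*, 100110*, 100111*, 101000*, 101001*, 101011*, 101100*, 101110*, 110000*, 110011*, 110110*, 110111*, 111001*, 111011*, 111100*, 111101*, 111110*
[col 1] -00100*, -00110*, -01000, -01011, -10011*, -10111*, -11001*, -11101*, -11110, 0001-0*, 01-101*, 01-111*, 010-11*, 0101-1*, 011-01*, 011-10, 0111-1*, 01111-, 1-0000, 1-0110*, 1-0111*, 1-1001*, 1-1011*, 1-1100*, 1-1110*, 10-000*, 10-100*, 10-110*, 100-00*, 100-10*, 1000-0*, 1001-0*, 1001-1*, 10010-*, 10011-*, 101-00*, 1010-1*, 10100-, 1011-0*, 11-011, 11-110*, 110-11*, 11011-*, 111-01*, 1110-1*, 1111-0*, 11110-
[col 2] -001-0, -10-11, -11-01, 01-1-1, 1--110, 1-011-, 1-10-1, 1-11-0, 10--00, 10-1-0, 100--0, 1001--
Prime implicants: -001-0, -01000, -01011, -10-11, -11-01, -11110, 000001, 01-1-1, 011-10, 01111-, 1--110, 1-0000, 1-011-, 1-10-1, 1-11-0, 10--00, 10-1-0, 100--0, 1001--, 10100-, 11-011, 11110-
PI chart (minterm → PIs covering it):
  1 | 000001  (sole → essential)
  4 | -001-0  (sole → essential)
  6 | -001-0  (sole → essential)
  8 | -01000  (sole → essential)
  11 | -01011  (sole → essential)
  19 | -10-11  (sole → essential)
  21 | 01-1-1  (sole → essential)
  23 | -10-11,01-1-1
  25 | -11-01  (sole → essential)
  26 | 011-10  (sole → essential)
  29 | -11-01,01-1-1
  30 | -11110,011-10,01111-
  31 | 01-1-1,01111-
  32 | 1-0000,10--00,100--0
  34 | 100--0  (sole → essential)
  36 | -001-0,10--00,10-1-0,100--0,1001--
  37 | 1001--  (sole → essential)
  38 | -001-0,1--110,1-011-,10-1-0,100--0,1001--
  40 | -01000,10--00,10100-
  43 | -01011,1-10-1
  44 | 1-11-0,10--00,10-1-0
  46 | 1--110,1-11-0,10-1-0
  48 | 1-0000  (sole → essential)
  51 | -10-11,11-011
  54 | 1--110,1-011-
  55 | -10-11,1-011-
  57 | -11-01,1-10-1
  59 | 1-10-1,11-011
  61 | -11-01,11110-
  62 | -11110,1--110,1-11-0
Essential prime implicants: -001-0, -01000, -01011, -10-11, -11-01, 000001, 01-1-1, 011-10, 1-0000, 100--0, 1001--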